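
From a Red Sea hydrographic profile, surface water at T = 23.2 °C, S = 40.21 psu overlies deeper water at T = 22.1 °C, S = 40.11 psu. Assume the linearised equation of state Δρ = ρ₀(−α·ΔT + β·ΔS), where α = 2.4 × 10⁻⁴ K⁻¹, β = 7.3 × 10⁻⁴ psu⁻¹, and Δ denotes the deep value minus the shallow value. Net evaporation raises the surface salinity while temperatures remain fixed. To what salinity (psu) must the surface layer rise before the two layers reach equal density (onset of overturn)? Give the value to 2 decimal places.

Neutral buoyancy requires −α(T_deep − T_surf) + β(S_deep − S_surf′) = 0.
S_surf′ = S_deep − (α/β)·ΔT = 40.11 − (2.4 × 10⁻⁴/7.3 × 10⁻⁴)·(-1.1) = 40.4716 psu.
Increase required: 40.4716 − 40.21 = 0.2616 psu.

40.47 psu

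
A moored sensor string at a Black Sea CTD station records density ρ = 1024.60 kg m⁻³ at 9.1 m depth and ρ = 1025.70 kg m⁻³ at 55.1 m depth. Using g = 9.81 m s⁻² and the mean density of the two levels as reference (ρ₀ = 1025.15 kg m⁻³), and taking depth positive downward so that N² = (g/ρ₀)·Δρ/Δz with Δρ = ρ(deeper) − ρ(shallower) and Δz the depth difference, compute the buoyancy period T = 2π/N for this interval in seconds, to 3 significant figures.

415 s

Δρ = 1025.70 − 1024.60 = 1.10 kg m⁻³ over Δz = 55.1 − 9.1 = 46 m.
N² = (9.81/1025.15) × (1.10/46) = 2.2883 × 10⁻⁴ s⁻².
N = √(2.2883 × 10⁻⁴) = 0.015127 rad s⁻¹, so T = 2π/N = 415.36 s ≈ 415 s.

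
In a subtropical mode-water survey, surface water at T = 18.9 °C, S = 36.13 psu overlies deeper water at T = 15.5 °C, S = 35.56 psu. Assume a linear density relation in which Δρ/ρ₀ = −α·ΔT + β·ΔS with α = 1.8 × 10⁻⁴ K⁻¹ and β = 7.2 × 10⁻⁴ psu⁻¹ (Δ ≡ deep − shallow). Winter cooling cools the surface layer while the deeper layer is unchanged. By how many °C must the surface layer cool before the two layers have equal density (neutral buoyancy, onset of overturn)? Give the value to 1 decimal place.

Neutral buoyancy requires Δρ = 0, i.e. −α(T_deep − T_surf′) + β(S_deep − S_surf) = 0.
T_surf′ = T_deep − (β/α)·ΔS = 15.5 − (7.2 × 10⁻⁴/1.8 × 10⁻⁴)·(-0.57) = 17.780 °C.
Cooling required: 18.9 − (17.780) = 1.120 °C.

1.1 °C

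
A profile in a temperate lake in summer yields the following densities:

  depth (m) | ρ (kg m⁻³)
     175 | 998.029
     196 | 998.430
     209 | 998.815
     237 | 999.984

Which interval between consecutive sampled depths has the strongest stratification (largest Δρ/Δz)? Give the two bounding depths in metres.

Compute the density gradient over each adjacent pair:
  175–196 m: Δρ/Δz = 0.401/21 = 0.019 kg m⁻⁴
  196–209 m: Δρ/Δz = 0.385/13 = 0.030 kg m⁻⁴
  209–237 m: Δρ/Δz = 1.169/28 = 0.042 kg m⁻⁴
The largest gradient is in the 209–237 m interval — the pycnocline.

209–237 m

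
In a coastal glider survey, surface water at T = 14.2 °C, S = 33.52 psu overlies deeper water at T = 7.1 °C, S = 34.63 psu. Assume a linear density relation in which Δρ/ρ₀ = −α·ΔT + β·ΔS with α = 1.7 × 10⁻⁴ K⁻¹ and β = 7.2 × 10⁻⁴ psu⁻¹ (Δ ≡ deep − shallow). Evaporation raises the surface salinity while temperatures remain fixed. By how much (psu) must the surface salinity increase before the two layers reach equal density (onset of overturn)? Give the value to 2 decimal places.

Neutral buoyancy requires −α(T_deep − T_surf) + β(S_deep − S_surf′) = 0.
S_surf′ = S_deep − (α/β)·ΔT = 34.63 − (1.7 × 10⁻⁴/7.2 × 10⁻⁴)·(-7.1) = 36.3064 psu.
Increase required: 36.3064 − 33.52 = 2.7864 psu.

2.79 psu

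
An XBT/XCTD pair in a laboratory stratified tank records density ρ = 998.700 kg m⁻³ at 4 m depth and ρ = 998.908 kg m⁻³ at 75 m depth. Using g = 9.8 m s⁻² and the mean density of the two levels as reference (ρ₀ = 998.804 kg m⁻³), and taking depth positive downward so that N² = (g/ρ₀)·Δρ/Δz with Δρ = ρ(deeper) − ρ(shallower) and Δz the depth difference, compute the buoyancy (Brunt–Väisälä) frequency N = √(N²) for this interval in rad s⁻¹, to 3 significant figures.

Δρ = 998.908 − 998.700 = 0.208 kg m⁻³ over Δz = 75 − 4 = 71 m.
N² = (9.8/998.804) × (0.208/71) = 2.8744 × 10⁻⁵ s⁻².
N = √(2.8744 × 10⁻⁵) = 5.3613 × 10⁻³ rad s⁻¹ ≈ 5.36 × 10⁻³ rad s⁻¹.
N² > 0, so the interval is statically stable.

5.36 × 10⁻³ rad s⁻¹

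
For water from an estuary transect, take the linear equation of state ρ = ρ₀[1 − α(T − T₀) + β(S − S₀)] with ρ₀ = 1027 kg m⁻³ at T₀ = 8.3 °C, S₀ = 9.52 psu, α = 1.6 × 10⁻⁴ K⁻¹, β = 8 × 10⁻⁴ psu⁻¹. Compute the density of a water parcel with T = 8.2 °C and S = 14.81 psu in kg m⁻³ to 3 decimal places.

T − T₀ = -0.1 K, S − S₀ = +5.29 psu.
Bracket = 1 − α·(-0.1) + β·(+5.29) = 1 + (4.248 × 10⁻³) = 1.0042480.
ρ = 1027 × 1.0042480 = 1031.363 kg m⁻³.

1031.363 kg m⁻³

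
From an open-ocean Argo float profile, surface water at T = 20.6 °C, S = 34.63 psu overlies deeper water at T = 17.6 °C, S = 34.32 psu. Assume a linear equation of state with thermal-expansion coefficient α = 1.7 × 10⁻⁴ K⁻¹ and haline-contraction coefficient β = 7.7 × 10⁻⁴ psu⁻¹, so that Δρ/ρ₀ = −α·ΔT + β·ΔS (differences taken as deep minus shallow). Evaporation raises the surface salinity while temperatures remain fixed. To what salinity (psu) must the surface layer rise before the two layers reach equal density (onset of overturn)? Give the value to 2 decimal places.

34.98 psu

Neutral buoyancy requires −α(T_deep − T_surf) + β(S_deep − S_surf′) = 0.
S_surf′ = S_deep − (α/β)·ΔT = 34.32 − (1.7 × 10⁻⁴/7.7 × 10⁻⁴)·(-3.0) = 34.9823 psu.
Increase required: 34.9823 − 34.63 = 0.3523 psu.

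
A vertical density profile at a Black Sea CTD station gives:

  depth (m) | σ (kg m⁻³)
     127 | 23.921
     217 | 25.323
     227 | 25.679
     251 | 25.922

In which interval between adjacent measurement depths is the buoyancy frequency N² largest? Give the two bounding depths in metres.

217–227 m

Compute the density gradient over each adjacent pair:
  127–217 m: Δρ/Δz = 1.402/90 = 0.016 kg m⁻⁴
  217–227 m: Δρ/Δz = 0.356/10 = 0.036 kg m⁻⁴
  227–251 m: Δρ/Δz = 0.243/24 = 0.010 kg m⁻⁴
The largest gradient is in the 217–227 m interval — the pycnocline.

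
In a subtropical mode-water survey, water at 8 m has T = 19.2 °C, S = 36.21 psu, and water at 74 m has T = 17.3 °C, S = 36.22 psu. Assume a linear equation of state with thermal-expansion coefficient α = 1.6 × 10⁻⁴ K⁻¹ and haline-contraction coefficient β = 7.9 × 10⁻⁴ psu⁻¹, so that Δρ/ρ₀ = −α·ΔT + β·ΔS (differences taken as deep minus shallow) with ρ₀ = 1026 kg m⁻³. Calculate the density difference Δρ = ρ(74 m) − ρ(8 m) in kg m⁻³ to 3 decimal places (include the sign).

+0.320 kg m⁻³

ΔT = -1.9 K, ΔS = +0.01 psu (deep − shallow).
Δρ/ρ₀ = −(1.6 × 10⁻⁴)(-1.9) + (7.9 × 10⁻⁴)(+0.01) = 3.119 × 10⁻⁴.
Δρ = 1026 × (3.119 × 10⁻⁴) = +0.320 kg m⁻³.
Positive Δρ: denser below, stable.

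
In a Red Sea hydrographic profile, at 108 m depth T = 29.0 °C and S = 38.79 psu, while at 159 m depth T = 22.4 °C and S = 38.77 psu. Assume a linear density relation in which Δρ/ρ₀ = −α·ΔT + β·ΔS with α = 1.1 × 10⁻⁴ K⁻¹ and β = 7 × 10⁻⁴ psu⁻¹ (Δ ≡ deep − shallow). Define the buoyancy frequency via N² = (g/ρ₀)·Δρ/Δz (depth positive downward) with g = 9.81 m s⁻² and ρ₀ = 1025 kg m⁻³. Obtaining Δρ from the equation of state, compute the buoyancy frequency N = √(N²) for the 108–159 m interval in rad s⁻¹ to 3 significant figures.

ΔT = -6.6 K, ΔS = -0.02 psu (deep − shallow).
Δρ/ρ₀ = −αΔT + βΔS = 7.26 × 10⁻⁴ − 1.40 × 10⁻⁵ = 7.12 × 10⁻⁴, so Δρ ≈ 0.7298 kg m⁻³.
N² = (g/ρ₀)·Δρ/Δz = g·(Δρ/ρ₀)/Δz = 9.81 × 7.12 × 10⁻⁴ / 51 = 1.3696 × 10⁻⁴ s⁻².
N = √(1.3696 × 10⁻⁴) = 0.011703 rad s⁻¹ ≈ 0.0117 rad s⁻¹.

0.0117 rad s⁻¹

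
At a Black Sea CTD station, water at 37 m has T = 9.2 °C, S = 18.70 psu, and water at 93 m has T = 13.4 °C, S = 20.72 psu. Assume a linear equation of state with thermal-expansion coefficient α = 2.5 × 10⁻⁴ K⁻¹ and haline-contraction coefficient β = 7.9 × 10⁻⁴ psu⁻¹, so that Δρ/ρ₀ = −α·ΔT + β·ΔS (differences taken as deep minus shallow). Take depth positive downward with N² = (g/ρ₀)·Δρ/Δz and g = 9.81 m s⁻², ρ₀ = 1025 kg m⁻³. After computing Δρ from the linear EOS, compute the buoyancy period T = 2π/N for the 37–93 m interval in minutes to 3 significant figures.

ΔT = +4.2 K, ΔS = +2.02 psu (deep − shallow).
Δρ/ρ₀ = −αΔT + βΔS = -1.05 × 10⁻³ + 1.5958 × 10⁻³ = 5.458 × 10⁻⁴, so Δρ ≈ 0.5594 kg m⁻³.
N² = (g/ρ₀)·Δρ/Δz = g·(Δρ/ρ₀)/Δz = 9.81 × 5.458 × 10⁻⁴ / 56 = 9.5612 × 10⁻⁵ s⁻².
N = √(9.5612 × 10⁻⁵) = 9.7781 × 10⁻³ rad s⁻¹ → T = 2π/N = 642.58 s = 10.710 min ≈ 10.7 min.

10.7 min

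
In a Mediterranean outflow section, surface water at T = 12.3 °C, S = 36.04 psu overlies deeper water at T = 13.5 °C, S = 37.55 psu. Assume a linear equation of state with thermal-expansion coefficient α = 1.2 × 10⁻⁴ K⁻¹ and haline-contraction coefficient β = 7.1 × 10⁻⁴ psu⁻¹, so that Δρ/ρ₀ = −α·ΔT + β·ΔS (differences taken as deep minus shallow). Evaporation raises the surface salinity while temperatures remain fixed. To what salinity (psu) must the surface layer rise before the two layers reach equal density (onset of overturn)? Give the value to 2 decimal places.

Neutral buoyancy requires −α(T_deep − T_surf) + β(S_deep − S_surf′) = 0.
S_surf′ = S_deep − (α/β)·ΔT = 37.55 − (1.2 × 10⁻⁴/7.1 × 10⁻⁴)·(+1.2) = 37.3472 psu.
Increase required: 37.3472 − 36.04 = 1.3072 psu.

37.35 psu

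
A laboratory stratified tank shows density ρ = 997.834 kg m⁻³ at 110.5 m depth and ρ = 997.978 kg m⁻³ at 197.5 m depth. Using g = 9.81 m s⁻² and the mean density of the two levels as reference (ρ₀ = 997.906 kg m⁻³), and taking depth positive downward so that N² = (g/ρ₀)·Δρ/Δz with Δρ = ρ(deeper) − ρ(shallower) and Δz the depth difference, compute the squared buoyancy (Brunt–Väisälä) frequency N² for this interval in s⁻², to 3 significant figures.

Δρ = 997.978 − 997.834 = 0.144 kg m⁻³ over Δz = 197.5 − 110.5 = 87 m.
N² = (9.81/997.906) × (0.144/87) = 1.6271 × 10⁻⁵ s⁻² ≈ 1.63 × 10⁻⁵ s⁻².
A positive N² confirms static stability across the interval.

1.63 × 10⁻⁵ s⁻²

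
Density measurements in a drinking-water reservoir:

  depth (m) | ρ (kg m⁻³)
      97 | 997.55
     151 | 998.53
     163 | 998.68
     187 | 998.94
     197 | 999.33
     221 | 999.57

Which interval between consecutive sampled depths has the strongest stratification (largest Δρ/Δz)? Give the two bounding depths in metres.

Compute the density gradient over each adjacent pair:
  97–151 m: Δρ/Δz = 0.98/54 = 0.018 kg m⁻⁴
  151–163 m: Δρ/Δz = 0.15/12 = 0.012 kg m⁻⁴
  163–187 m: Δρ/Δz = 0.26/24 = 0.011 kg m⁻⁴
  187–197 m: Δρ/Δz = 0.39/10 = 0.039 kg m⁻⁴
  197–221 m: Δρ/Δz = 0.24/24 = 0.010 kg m⁻⁴
The largest gradient is in the 187–197 m interval — the pycnocline.

187–197 m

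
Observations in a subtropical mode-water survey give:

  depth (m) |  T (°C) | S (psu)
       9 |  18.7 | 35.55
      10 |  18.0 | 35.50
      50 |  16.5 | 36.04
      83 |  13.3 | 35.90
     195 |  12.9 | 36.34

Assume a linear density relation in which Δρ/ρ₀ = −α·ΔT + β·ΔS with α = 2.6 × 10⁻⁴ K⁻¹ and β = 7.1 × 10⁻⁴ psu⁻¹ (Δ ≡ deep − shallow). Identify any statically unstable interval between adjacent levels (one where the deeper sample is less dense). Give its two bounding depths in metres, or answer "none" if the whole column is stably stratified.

none

Evaluate Δρ/ρ₀ = −αΔT + βΔS across each adjacent pair:
  9–10 m: −αΔT+βΔS = −(2.6 × 10⁻⁴)(-0.7)+(7.1 × 10⁻⁴)(-0.05) = 1.5 × 10⁻⁴ → stable
  10–50 m: −αΔT+βΔS = −(2.6 × 10⁻⁴)(-1.5)+(7.1 × 10⁻⁴)(+0.54) = 7.7 × 10⁻⁴ → stable
  50–83 m: −αΔT+βΔS = −(2.6 × 10⁻⁴)(-3.2)+(7.1 × 10⁻⁴)(-0.14) = 7.3 × 10⁻⁴ → stable
  83–195 m: −αΔT+βΔS = −(2.6 × 10⁻⁴)(-0.4)+(7.1 × 10⁻⁴)(+0.44) = 4.2 × 10⁻⁴ → stable
Every interval has Δρ > 0: the column is stably stratified throughout.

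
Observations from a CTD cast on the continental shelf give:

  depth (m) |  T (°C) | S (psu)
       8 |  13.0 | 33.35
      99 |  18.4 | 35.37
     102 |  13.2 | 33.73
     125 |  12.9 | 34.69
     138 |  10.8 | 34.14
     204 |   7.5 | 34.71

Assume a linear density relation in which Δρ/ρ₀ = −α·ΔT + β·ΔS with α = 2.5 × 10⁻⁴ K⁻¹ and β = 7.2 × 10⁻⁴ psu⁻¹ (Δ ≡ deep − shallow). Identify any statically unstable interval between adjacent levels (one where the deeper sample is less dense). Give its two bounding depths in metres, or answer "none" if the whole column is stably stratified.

Evaluate Δρ/ρ₀ = −αΔT + βΔS across each adjacent pair:
  8–99 m: −αΔT+βΔS = −(2.5 × 10⁻⁴)(+5.4)+(7.2 × 10⁻⁴)(+2.02) = 1.0 × 10⁻⁴ → stable
  99–102 m: −αΔT+βΔS = −(2.5 × 10⁻⁴)(-5.2)+(7.2 × 10⁻⁴)(-1.64) = 1.2 × 10⁻⁴ → stable
  102–125 m: −αΔT+βΔS = −(2.5 × 10⁻⁴)(-0.3)+(7.2 × 10⁻⁴)(+0.96) = 7.7 × 10⁻⁴ → stable
  125–138 m: −αΔT+βΔS = −(2.5 × 10⁻⁴)(-2.1)+(7.2 × 10⁻⁴)(-0.55) = 1.3 × 10⁻⁴ → stable
  138–204 m: −αΔT+βΔS = −(2.5 × 10⁻⁴)(-3.3)+(7.2 × 10⁻⁴)(+0.57) = 1.2 × 10⁻³ → stable
Every interval has Δρ > 0: the column is stably stratified throughout.

none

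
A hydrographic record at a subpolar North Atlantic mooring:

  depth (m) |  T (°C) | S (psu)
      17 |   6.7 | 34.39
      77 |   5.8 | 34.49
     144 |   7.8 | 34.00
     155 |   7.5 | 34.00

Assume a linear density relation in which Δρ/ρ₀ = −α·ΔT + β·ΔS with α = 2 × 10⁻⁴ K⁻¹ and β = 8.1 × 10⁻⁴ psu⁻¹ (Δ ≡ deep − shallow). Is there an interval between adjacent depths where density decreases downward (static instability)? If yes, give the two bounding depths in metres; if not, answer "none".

Evaluate Δρ/ρ₀ = −αΔT + βΔS across each adjacent pair:
  17–77 m: −αΔT+βΔS = −(2 × 10⁻⁴)(-0.9)+(8.1 × 10⁻⁴)(+0.10) = 2.6 × 10⁻⁴ → stable
  77–144 m: −αΔT+βΔS = −(2 × 10⁻⁴)(+2.0)+(8.1 × 10⁻⁴)(-0.49) = -8.0 × 10⁻⁴ → UNSTABLE
  144–155 m: −αΔT+βΔS = −(2 × 10⁻⁴)(-0.3)+(8.1 × 10⁻⁴)(+0.00) = 6.0 × 10⁻⁵ → stable
The 77–144 m interval has Δρ < 0: lighter water underlies denser water.

77–144 m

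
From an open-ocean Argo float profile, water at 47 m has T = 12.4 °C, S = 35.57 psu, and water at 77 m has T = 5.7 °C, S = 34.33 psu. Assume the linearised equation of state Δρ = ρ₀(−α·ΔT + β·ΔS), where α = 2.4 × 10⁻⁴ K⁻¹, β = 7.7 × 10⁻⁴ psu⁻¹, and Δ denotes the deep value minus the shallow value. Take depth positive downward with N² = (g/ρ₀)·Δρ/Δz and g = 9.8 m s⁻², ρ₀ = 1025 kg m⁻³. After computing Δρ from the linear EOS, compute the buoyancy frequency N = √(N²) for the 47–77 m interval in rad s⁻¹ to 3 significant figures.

0.0146 rad s⁻¹

ΔT = -6.7 K, ΔS = -1.24 psu (deep − shallow).
Δρ/ρ₀ = −αΔT + βΔS = 1.608 × 10⁻³ − 9.548 × 10⁻⁴ = 6.532 × 10⁻⁴, so Δρ ≈ 0.6695 kg m⁻³.
N² = (g/ρ₀)·Δρ/Δz = g·(Δρ/ρ₀)/Δz = 9.8 × 6.532 × 10⁻⁴ / 30 = 2.1338 × 10⁻⁴ s⁻².
N = √(2.1338 × 10⁻⁴) = 0.014608 rad s⁻¹ ≈ 0.0146 rad s⁻¹.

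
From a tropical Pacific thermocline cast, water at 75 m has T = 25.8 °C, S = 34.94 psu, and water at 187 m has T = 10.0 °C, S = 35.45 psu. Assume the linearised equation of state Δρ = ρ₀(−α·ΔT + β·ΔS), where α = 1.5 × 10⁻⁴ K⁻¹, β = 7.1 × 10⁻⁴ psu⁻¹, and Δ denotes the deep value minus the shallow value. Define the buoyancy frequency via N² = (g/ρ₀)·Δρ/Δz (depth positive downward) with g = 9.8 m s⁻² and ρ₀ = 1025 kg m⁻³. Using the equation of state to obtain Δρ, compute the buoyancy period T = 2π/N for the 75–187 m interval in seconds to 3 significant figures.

ΔT = -15.8 K, ΔS = +0.51 psu (deep − shallow).
Δρ/ρ₀ = −αΔT + βΔS = 2.37 × 10⁻³ + 3.621 × 10⁻⁴ = 2.7321 × 10⁻³, so Δρ ≈ 2.800 kg m⁻³.
N² = (g/ρ₀)·Δρ/Δz = g·(Δρ/ρ₀)/Δz = 9.8 × 2.7321 × 10⁻³ / 112 = 2.3906 × 10⁻⁴ s⁻².
N = √(2.3906 × 10⁻⁴) = 0.015462 rad s⁻¹ → T = 2π/N = 406.36 s ≈ 406 s.

406 s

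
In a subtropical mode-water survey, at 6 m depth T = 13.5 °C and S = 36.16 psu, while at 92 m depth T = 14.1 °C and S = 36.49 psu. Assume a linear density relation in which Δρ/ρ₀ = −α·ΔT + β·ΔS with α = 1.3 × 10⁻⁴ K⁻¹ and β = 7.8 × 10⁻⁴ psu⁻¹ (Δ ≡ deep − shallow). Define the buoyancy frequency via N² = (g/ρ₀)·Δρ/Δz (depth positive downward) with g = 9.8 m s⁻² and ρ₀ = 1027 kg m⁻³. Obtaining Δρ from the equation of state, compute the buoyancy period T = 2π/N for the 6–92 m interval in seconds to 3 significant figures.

ΔT = +0.6 K, ΔS = +0.33 psu (deep − shallow).
Δρ/ρ₀ = −αΔT + βΔS = -7.80 × 10⁻⁵ + 2.574 × 10⁻⁴ = 1.794 × 10⁻⁴, so Δρ ≈ 0.1842 kg m⁻³.
N² = (g/ρ₀)·Δρ/Δz = g·(Δρ/ρ₀)/Δz = 9.8 × 1.794 × 10⁻⁴ / 86 = 2.0443 × 10⁻⁵ s⁻².
N = √(2.0443 × 10⁻⁵) = 4.5214 × 10⁻³ rad s⁻¹ → T = 2π/N = 1.3897 × 10³ s ≈ 1.39 × 10³ s.

1.39 × 10³ s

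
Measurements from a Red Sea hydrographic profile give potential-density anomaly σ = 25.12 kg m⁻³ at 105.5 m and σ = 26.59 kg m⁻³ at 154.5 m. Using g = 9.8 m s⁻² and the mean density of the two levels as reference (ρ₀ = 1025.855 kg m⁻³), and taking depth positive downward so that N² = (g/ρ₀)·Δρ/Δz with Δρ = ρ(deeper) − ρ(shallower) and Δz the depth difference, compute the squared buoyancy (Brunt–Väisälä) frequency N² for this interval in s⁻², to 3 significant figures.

Δρ = 1026.59 − 1025.12 = 1.47 kg m⁻³ over Δz = 154.5 − 105.5 = 49 m.
N² = (9.8/1025.855) × (1.47/49) = 2.8659 × 10⁻⁴ s⁻² ≈ 2.87 × 10⁻⁴ s⁻².

2.87 × 10⁻⁴ s⁻²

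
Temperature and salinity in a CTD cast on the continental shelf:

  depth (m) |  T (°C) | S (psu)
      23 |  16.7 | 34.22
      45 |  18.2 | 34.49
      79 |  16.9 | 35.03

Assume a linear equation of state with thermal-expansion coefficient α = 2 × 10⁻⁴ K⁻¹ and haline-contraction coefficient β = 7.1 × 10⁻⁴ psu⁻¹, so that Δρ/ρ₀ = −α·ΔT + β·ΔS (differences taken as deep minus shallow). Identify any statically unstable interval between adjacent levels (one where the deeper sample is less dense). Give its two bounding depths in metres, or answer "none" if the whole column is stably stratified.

Evaluate Δρ/ρ₀ = −αΔT + βΔS across each adjacent pair:
  23–45 m: −αΔT+βΔS = −(2 × 10⁻⁴)(+1.5)+(7.1 × 10⁻⁴)(+0.27) = -1.1 × 10⁻⁴ → UNSTABLE
  45–79 m: −αΔT+βΔS = −(2 × 10⁻⁴)(-1.3)+(7.1 × 10⁻⁴)(+0.54) = 6.4 × 10⁻⁴ → stable
The 23–45 m interval has Δρ < 0: lighter water underlies denser water.

23–45 m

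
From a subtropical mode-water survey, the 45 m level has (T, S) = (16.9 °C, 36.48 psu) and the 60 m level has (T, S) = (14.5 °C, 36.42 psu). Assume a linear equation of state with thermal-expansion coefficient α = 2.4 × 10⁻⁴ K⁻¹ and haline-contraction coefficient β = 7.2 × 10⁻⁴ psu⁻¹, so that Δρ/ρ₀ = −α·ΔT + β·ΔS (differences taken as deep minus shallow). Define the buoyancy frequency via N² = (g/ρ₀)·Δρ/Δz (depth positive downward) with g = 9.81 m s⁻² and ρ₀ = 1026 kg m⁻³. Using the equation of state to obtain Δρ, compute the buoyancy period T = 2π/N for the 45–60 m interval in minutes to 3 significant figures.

ΔT = -2.4 K, ΔS = -0.06 psu (deep − shallow).
Δρ/ρ₀ = −αΔT + βΔS = 5.76 × 10⁻⁴ − 4.32 × 10⁻⁵ = 5.328 × 10⁻⁴, so Δρ ≈ 0.5467 kg m⁻³.
N² = (g/ρ₀)·Δρ/Δz = g·(Δρ/ρ₀)/Δz = 9.81 × 5.328 × 10⁻⁴ / 15 = 3.4845 × 10⁻⁴ s⁻².
N = √(3.4845 × 10⁻⁴) = 0.018667 rad s⁻¹ → T = 2π/N = 336.59 s = 5.6098 min ≈ 5.61 min.

5.61 min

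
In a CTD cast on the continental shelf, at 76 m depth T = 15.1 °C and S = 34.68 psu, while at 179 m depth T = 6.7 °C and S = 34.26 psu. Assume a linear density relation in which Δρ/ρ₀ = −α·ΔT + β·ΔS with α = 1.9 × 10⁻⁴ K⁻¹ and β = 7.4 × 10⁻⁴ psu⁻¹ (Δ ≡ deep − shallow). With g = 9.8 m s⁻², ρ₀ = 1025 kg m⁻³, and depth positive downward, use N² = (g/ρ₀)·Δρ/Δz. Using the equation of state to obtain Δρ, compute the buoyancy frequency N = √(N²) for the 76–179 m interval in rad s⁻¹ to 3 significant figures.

0.0111 rad s⁻¹

ΔT = -8.4 K, ΔS = -0.42 psu (deep − shallow).
Δρ/ρ₀ = −αΔT + βΔS = 1.596 × 10⁻³ − 3.108 × 10⁻⁴ = 1.2852 × 10⁻³, so Δρ ≈ 1.317 kg m⁻³.
N² = (g/ρ₀)·Δρ/Δz = g·(Δρ/ρ₀)/Δz = 9.8 × 1.2852 × 10⁻³ / 103 = 1.2228 × 10⁻⁴ s⁻².
N = √(1.2228 × 10⁻⁴) = 0.011058 rad s⁻¹ ≈ 0.0111 rad s⁻¹.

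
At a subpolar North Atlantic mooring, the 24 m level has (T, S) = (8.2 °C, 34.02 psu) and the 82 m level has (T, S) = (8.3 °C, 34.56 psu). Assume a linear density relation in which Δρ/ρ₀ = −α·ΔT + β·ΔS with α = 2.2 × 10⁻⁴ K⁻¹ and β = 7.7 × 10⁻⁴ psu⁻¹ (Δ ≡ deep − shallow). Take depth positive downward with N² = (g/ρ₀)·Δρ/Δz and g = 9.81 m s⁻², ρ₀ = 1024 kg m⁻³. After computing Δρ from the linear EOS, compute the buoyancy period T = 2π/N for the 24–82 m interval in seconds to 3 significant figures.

ΔT = +0.1 K, ΔS = +0.54 psu (deep − shallow).
Δρ/ρ₀ = −αΔT + βΔS = -2.20 × 10⁻⁵ + 4.158 × 10⁻⁴ = 3.938 × 10⁻⁴, so Δρ ≈ 0.4033 kg m⁻³.
N² = (g/ρ₀)·Δρ/Δz = g·(Δρ/ρ₀)/Δz = 9.81 × 3.938 × 10⁻⁴ / 58 = 6.6607 × 10⁻⁵ s⁻².
N = √(6.6607 × 10⁻⁵) = 8.1613 × 10⁻³ rad s⁻¹ → T = 2π/N = 769.88 s ≈ 770 s.

770 s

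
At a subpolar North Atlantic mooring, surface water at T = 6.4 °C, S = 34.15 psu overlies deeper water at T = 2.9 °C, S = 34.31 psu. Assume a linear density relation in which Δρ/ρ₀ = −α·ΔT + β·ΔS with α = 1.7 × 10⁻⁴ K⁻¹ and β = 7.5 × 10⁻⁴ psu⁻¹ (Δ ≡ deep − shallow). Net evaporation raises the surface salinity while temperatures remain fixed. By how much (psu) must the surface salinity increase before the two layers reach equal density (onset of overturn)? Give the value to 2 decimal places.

Neutral buoyancy requires −α(T_deep − T_surf) + β(S_deep − S_surf′) = 0.
S_surf′ = S_deep − (α/β)·ΔT = 34.31 − (1.7 × 10⁻⁴/7.5 × 10⁻⁴)·(-3.5) = 35.1033 psu.
Increase required: 35.1033 − 34.15 = 0.9533 psu.

0.95 psu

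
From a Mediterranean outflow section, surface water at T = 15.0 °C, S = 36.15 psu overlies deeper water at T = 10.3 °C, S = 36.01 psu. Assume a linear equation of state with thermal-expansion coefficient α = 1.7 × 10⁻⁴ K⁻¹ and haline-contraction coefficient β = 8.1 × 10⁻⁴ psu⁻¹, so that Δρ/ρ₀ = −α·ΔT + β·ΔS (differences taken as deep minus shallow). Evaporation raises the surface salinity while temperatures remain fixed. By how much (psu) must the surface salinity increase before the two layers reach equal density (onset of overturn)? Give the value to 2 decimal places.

Neutral buoyancy requires −α(T_deep − T_surf) + β(S_deep − S_surf′) = 0.
S_surf′ = S_deep − (α/β)·ΔT = 36.01 − (1.7 × 10⁻⁴/8.1 × 10⁻⁴)·(-4.7) = 36.9964 psu.
Increase required: 36.9964 − 36.15 = 0.8464 psu.

0.85 psu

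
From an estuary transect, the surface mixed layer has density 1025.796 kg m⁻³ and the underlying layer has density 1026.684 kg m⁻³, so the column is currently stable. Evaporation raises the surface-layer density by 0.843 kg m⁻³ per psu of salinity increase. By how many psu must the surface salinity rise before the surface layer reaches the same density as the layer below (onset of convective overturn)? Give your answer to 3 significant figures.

Density deficit of the surface layer: 1026.684 − 1025.796 = 0.888 kg m⁻³.
Required change = 0.888 / 0.843 = 1.05 psu.

1.05 psu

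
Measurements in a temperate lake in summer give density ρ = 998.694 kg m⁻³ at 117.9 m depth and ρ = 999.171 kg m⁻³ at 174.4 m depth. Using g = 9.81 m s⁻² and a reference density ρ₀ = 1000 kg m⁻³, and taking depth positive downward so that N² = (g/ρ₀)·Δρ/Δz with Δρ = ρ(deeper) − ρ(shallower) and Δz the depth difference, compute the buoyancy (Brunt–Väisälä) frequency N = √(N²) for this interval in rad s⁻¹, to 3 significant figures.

Δρ = 999.171 − 998.694 = 0.477 kg m⁻³ over Δz = 174.4 − 117.9 = 56.5 m.
N² = (9.81/1000) × (0.477/56.5) = 8.2821 × 10⁻⁵ s⁻².
N = √(8.2821 × 10⁻⁵) = 9.1006 × 10⁻³ rad s⁻¹ ≈ 9.10 × 10⁻³ rad s⁻¹.
N² > 0, so the interval is statically stable.

9.10 × 10⁻³ rad s⁻¹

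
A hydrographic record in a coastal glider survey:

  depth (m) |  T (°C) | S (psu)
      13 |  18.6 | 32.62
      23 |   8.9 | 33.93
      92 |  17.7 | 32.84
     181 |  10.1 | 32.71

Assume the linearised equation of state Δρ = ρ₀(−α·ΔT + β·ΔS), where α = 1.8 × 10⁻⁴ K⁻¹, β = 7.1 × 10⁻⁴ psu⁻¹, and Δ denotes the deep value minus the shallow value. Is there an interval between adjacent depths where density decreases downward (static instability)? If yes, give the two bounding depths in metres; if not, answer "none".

23–92 m

Evaluate Δρ/ρ₀ = −αΔT + βΔS across each adjacent pair:
  13–23 m: −αΔT+βΔS = −(1.8 × 10⁻⁴)(-9.7)+(7.1 × 10⁻⁴)(+1.31) = 2.7 × 10⁻³ → stable
  23–92 m: −αΔT+βΔS = −(1.8 × 10⁻⁴)(+8.8)+(7.1 × 10⁻⁴)(-1.09) = -2.4 × 10⁻³ → UNSTABLE
  92–181 m: −αΔT+βΔS = −(1.8 × 10⁻⁴)(-7.6)+(7.1 × 10⁻⁴)(-0.13) = 1.3 × 10⁻³ → stable
The 23–92 m interval has Δρ < 0: lighter water underlies denser water.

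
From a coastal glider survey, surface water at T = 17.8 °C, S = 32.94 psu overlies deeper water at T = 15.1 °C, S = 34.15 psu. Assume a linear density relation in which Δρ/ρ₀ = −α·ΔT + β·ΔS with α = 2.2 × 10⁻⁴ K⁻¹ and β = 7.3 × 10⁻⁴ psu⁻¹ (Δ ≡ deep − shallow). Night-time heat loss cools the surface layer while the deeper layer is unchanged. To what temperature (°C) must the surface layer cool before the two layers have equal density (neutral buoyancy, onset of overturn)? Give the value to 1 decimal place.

Neutral buoyancy requires Δρ = 0, i.e. −α(T_deep − T_surf′) + β(S_deep − S_surf) = 0.
T_surf′ = T_deep − (β/α)·ΔS = 15.1 − (7.3 × 10⁻⁴/2.2 × 10⁻⁴)·(+1.21) = 11.085 °C.
Cooling required: 17.8 − (11.085) = 6.715 °C.

11.1 °C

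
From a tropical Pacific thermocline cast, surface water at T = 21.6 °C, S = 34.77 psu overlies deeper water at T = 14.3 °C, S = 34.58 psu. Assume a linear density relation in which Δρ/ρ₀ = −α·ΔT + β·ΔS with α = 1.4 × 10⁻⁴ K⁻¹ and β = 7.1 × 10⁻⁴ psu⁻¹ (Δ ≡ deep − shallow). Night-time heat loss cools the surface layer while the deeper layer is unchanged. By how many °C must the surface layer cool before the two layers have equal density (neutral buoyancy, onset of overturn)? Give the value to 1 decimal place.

6.3 °C

Neutral buoyancy requires Δρ = 0, i.e. −α(T_deep − T_surf′) + β(S_deep − S_surf) = 0.
T_surf′ = T_deep − (β/α)·ΔS = 14.3 − (7.1 × 10⁻⁴/1.4 × 10⁻⁴)·(-0.19) = 15.264 °C.
Cooling required: 21.6 − (15.264) = 6.336 °C.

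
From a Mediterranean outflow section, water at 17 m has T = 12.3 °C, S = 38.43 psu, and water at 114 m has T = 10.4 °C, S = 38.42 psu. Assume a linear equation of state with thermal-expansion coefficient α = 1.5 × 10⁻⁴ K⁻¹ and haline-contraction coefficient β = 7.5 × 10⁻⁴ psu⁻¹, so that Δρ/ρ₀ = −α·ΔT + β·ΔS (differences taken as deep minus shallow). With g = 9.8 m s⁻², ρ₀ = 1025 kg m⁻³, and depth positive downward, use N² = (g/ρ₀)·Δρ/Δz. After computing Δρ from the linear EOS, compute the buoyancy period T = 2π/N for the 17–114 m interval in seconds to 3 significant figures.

ΔT = -1.9 K, ΔS = -0.01 psu (deep − shallow).
Δρ/ρ₀ = −αΔT + βΔS = 2.85 × 10⁻⁴ − 7.50 × 10⁻⁶ = 2.775 × 10⁻⁴, so Δρ ≈ 0.2844 kg m⁻³.
N² = (g/ρ₀)·Δρ/Δz = g·(Δρ/ρ₀)/Δz = 9.8 × 2.775 × 10⁻⁴ / 97 = 2.8036 × 10⁻⁵ s⁻².
N = √(2.8036 × 10⁻⁵) = 5.2949 × 10⁻³ rad s⁻¹ → T = 2π/N = 1.1866 × 10³ s ≈ 1.19 × 10³ s.

1.19 × 10³ s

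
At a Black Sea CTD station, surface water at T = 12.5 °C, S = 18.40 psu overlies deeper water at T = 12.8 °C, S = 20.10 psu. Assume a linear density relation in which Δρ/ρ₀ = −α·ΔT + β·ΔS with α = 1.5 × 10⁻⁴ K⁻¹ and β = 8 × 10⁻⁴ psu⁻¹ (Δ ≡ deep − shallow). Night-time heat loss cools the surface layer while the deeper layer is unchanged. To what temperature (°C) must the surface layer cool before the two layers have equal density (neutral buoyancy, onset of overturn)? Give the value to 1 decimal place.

Neutral buoyancy requires Δρ = 0, i.e. −α(T_deep − T_surf′) + β(S_deep − S_surf) = 0.
T_surf′ = T_deep − (β/α)·ΔS = 12.8 − (8 × 10⁻⁴/1.5 × 10⁻⁴)·(+1.70) = 3.733 °C.
Cooling required: 12.5 − (3.733) = 8.767 °C.

3.7 °C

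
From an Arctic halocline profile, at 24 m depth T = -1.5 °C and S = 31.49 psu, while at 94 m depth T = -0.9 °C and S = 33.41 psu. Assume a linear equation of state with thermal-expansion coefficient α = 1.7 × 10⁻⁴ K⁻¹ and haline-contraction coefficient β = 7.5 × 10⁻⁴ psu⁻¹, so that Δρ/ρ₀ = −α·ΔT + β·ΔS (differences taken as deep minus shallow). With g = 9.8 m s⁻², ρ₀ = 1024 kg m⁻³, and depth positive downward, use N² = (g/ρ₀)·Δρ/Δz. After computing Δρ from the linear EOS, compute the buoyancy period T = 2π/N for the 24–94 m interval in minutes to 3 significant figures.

7.65 min

ΔT = +0.6 K, ΔS = +1.92 psu (deep − shallow).
Δρ/ρ₀ = −αΔT + βΔS = -1.02 × 10⁻⁴ + 1.44 × 10⁻³ = 1.338 × 10⁻³, so Δρ ≈ 1.370 kg m⁻³.
N² = (g/ρ₀)·Δρ/Δz = g·(Δρ/ρ₀)/Δz = 9.8 × 1.338 × 10⁻³ / 70 = 1.8732 × 10⁻⁴ s⁻².
N = √(1.8732 × 10⁻⁴) = 0.013686 rad s⁻¹ → T = 2π/N = 459.10 s = 7.6517 min ≈ 7.65 min.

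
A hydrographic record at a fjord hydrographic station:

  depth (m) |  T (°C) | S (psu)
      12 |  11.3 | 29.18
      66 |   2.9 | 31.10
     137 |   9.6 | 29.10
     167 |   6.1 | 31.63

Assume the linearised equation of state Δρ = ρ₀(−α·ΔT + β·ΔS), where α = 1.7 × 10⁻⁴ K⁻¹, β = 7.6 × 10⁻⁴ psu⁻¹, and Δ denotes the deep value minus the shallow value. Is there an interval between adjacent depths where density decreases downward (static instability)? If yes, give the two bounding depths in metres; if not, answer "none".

66–137 m

Evaluate Δρ/ρ₀ = −αΔT + βΔS across each adjacent pair:
  12–66 m: −αΔT+βΔS = −(1.7 × 10⁻⁴)(-8.4)+(7.6 × 10⁻⁴)(+1.92) = 2.9 × 10⁻³ → stable
  66–137 m: −αΔT+βΔS = −(1.7 × 10⁻⁴)(+6.7)+(7.6 × 10⁻⁴)(-2.00) = -2.7 × 10⁻³ → UNSTABLE
  137–167 m: −αΔT+βΔS = −(1.7 × 10⁻⁴)(-3.5)+(7.6 × 10⁻⁴)(+2.53) = 2.5 × 10⁻³ → stable
The 66–137 m interval has Δρ < 0: lighter water underlies denser water.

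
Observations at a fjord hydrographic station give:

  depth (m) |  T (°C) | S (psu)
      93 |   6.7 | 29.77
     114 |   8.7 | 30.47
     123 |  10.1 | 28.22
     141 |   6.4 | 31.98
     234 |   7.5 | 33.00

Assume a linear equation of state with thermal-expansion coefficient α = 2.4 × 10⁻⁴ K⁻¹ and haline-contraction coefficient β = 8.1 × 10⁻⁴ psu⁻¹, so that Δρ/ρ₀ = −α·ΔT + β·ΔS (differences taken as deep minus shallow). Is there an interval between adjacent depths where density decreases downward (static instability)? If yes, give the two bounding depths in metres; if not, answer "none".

114–123 m

Evaluate Δρ/ρ₀ = −αΔT + βΔS across each adjacent pair:
  93–114 m: −αΔT+βΔS = −(2.4 × 10⁻⁴)(+2.0)+(8.1 × 10⁻⁴)(+0.70) = 8.7 × 10⁻⁵ → stable
  114–123 m: −αΔT+βΔS = −(2.4 × 10⁻⁴)(+1.4)+(8.1 × 10⁻⁴)(-2.25) = -2.2 × 10⁻³ → UNSTABLE
  123–141 m: −αΔT+βΔS = −(2.4 × 10⁻⁴)(-3.7)+(8.1 × 10⁻⁴)(+3.76) = 3.9 × 10⁻³ → stable
  141–234 m: −αΔT+βΔS = −(2.4 × 10⁻⁴)(+1.1)+(8.1 × 10⁻⁴)(+1.02) = 5.6 × 10⁻⁴ → stable
The 114–123 m interval has Δρ < 0: lighter water underlies denser water.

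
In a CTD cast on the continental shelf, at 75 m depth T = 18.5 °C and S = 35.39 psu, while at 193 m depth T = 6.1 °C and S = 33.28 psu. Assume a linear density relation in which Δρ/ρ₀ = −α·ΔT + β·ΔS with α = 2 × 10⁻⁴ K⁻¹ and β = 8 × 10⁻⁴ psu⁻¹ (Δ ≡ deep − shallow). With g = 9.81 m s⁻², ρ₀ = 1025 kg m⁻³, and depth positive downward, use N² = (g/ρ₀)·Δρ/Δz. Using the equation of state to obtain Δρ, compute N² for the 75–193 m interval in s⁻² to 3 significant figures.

ΔT = -12.4 K, ΔS = -2.11 psu (deep − shallow).
Δρ/ρ₀ = −αΔT + βΔS = 2.48 × 10⁻³ − 1.688 × 10⁻³ = 7.92 × 10⁻⁴, so Δρ ≈ 0.8118 kg m⁻³.
N² = (g/ρ₀)·Δρ/Δz = g·(Δρ/ρ₀)/Δz = 9.81 × 7.92 × 10⁻⁴ / 118 = 6.5843 × 10⁻⁵ s⁻² ≈ 6.58 × 10⁻⁵ s⁻².

6.58 × 10⁻⁵ s⁻²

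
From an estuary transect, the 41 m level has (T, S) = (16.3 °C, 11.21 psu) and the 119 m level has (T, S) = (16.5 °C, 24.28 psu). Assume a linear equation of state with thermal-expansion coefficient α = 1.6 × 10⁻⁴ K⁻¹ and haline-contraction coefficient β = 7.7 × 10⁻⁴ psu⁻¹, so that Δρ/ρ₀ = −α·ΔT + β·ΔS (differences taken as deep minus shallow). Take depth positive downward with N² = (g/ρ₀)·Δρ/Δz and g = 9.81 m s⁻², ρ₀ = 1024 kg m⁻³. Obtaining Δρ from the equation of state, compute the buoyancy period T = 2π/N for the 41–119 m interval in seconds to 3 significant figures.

ΔT = +0.2 K, ΔS = +13.07 psu (deep − shallow).
Δρ/ρ₀ = −αΔT + βΔS = -3.20 × 10⁻⁵ + 0.0100639 = 0.0100319, so Δρ ≈ 10.27 kg m⁻³.
N² = (g/ρ₀)·Δρ/Δz = g·(Δρ/ρ₀)/Δz = 9.81 × 0.0100319 / 78 = 1.2617 × 10⁻³ s⁻².
N = √(1.2617 × 10⁻³) = 0.035520 rad s⁻¹ → T = 2π/N = 176.89 s ≈ 177 s.

177 s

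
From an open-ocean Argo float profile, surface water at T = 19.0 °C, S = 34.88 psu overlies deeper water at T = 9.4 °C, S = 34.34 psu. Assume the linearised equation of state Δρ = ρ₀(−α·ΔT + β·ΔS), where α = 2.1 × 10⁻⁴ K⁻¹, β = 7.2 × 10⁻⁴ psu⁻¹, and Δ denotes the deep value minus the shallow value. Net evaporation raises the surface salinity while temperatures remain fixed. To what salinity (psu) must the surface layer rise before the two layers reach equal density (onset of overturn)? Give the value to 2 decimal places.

Neutral buoyancy requires −α(T_deep − T_surf) + β(S_deep − S_surf′) = 0.
S_surf′ = S_deep − (α/β)·ΔT = 34.34 − (2.1 × 10⁻⁴/7.2 × 10⁻⁴)·(-9.6) = 37.1400 psu.
Increase required: 37.1400 − 34.88 = 2.2600 psu.

37.14 psu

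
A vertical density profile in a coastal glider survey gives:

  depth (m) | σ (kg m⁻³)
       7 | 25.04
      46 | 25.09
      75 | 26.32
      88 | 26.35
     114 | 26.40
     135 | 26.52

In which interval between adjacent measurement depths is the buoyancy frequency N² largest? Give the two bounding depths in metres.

46–75 m

Compute the density gradient over each adjacent pair:
  7–46 m: Δρ/Δz = 0.05/39 = 1.3 × 10⁻³ kg m⁻⁴
  46–75 m: Δρ/Δz = 1.23/29 = 0.042 kg m⁻⁴
  75–88 m: Δρ/Δz = 0.03/13 = 2.3 × 10⁻³ kg m⁻⁴
  88–114 m: Δρ/Δz = 0.05/26 = 1.9 × 10⁻³ kg m⁻⁴
  114–135 m: Δρ/Δz = 0.12/21 = 5.7 × 10⁻³ kg m⁻⁴
The largest gradient is in the 46–75 m interval — the pycnocline.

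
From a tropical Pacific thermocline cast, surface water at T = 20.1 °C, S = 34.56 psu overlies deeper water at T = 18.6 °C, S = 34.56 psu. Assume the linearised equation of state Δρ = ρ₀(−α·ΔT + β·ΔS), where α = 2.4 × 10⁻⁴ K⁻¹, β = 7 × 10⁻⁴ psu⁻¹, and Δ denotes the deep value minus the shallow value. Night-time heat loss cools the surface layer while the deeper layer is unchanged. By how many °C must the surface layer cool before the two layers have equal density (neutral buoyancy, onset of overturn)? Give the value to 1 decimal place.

1.5 °C

Neutral buoyancy requires Δρ = 0, i.e. −α(T_deep − T_surf′) + β(S_deep − S_surf) = 0.
T_surf′ = T_deep − (β/α)·ΔS = 18.6 − (7 × 10⁻⁴/2.4 × 10⁻⁴)·(+0.00) = 18.600 °C.
Cooling required: 20.1 − (18.600) = 1.500 °C.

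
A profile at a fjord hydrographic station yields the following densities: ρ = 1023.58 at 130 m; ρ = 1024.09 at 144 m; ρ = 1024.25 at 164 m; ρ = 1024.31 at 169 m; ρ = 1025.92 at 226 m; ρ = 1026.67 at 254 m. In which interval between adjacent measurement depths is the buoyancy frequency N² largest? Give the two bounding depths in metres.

Compute the density gradient over each adjacent pair:
  130–144 m: Δρ/Δz = 0.51/14 = 0.036 kg m⁻⁴
  144–164 m: Δρ/Δz = 0.16/20 = 8.0 × 10⁻³ kg m⁻⁴
  164–169 m: Δρ/Δz = 0.06/5 = 0.012 kg m⁻⁴
  169–226 m: Δρ/Δz = 1.61/57 = 0.028 kg m⁻⁴
  226–254 m: Δρ/Δz = 0.75/28 = 0.027 kg m⁻⁴
The largest gradient is in the 130–144 m interval — the pycnocline.

130–144 m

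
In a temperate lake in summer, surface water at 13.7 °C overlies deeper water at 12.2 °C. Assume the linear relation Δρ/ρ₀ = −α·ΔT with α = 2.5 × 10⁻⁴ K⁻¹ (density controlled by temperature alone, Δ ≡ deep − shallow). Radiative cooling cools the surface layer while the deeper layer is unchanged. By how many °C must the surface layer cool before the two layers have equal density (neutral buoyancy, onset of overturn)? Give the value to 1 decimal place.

1.5 °C

With temperature the only control, equal density requires T_surf′ = T_deep.
T_surf′ = 12.2 °C.
Cooling required: 13.7 − 12.2 = 1.5 °C.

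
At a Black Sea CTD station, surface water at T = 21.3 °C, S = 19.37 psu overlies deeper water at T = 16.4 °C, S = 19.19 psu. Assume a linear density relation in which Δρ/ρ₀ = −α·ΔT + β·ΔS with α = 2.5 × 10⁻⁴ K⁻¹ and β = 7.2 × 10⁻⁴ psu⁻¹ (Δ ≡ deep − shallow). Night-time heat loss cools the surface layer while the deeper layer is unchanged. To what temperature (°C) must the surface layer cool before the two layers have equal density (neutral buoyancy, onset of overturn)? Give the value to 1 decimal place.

Neutral buoyancy requires Δρ = 0, i.e. −α(T_deep − T_surf′) + β(S_deep − S_surf) = 0.
T_surf′ = T_deep − (β/α)·ΔS = 16.4 − (7.2 × 10⁻⁴/2.5 × 10⁻⁴)·(-0.18) = 16.918 °C.
Cooling required: 21.3 − (16.918) = 4.382 °C.

16.9 °C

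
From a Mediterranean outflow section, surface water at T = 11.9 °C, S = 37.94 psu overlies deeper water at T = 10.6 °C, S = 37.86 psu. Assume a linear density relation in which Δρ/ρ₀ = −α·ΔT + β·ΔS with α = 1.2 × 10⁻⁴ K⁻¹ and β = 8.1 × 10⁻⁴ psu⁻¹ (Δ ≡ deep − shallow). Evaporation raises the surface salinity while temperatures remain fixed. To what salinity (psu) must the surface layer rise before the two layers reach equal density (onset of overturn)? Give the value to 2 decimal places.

Neutral buoyancy requires −α(T_deep − T_surf) + β(S_deep − S_surf′) = 0.
S_surf′ = S_deep − (α/β)·ΔT = 37.86 − (1.2 × 10⁻⁴/8.1 × 10⁻⁴)·(-1.3) = 38.0526 psu.
Increase required: 38.0526 − 37.94 = 0.1126 psu.

38.05 psu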